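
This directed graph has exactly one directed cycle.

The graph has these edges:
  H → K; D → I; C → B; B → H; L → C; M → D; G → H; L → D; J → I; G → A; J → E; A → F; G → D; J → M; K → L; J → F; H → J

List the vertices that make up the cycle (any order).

DFS with gray/black marking from H:
H gray
  K gray
    L gray
      D gray
        I gray
        I black
      D black
      C gray
        B gray
          B→H: H is gray → back edge
Back edge closes the cycle H → K → L → C → B → H; its vertices are {B, C, H, K, L}.

B, C, H, K, L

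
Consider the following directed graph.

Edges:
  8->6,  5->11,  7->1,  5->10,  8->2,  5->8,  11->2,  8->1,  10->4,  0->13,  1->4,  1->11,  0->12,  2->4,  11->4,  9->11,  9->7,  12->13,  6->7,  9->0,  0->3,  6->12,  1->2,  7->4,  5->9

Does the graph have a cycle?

No

DFS with white/gray/black marking, starting from 9:
9 gray
  7 gray
    4 gray
    4 black
    1 gray
      2 gray
        2→4: 4 black — skip
      2 black
      11 gray
        11→4: 4 black — skip
        11→2: 2 black — skip
      11 black
      1→4: 4 black — skip
    1 black
  7 black
  9→11: 11 black — skip
  0 gray
    3 gray
    3 black
    13 gray
    13 black
    12 gray
      12→13: 13 black — skip
    12 black
  0 black
9 black
5 gray
  8 gray
    8→1: 1 black — skip
    8→2: 2 black — skip
    6 gray
      6→7: 7 black — skip
      6→12: 12 black — skip
    6 black
  8 black
  5→9: 9 black — skip
  5→11: 11 black — skip
  10 gray
    10→4: 4 black — skip
  10 black
5 black
Every edge goes to a white or black vertex — no back edge, so the graph is acyclic.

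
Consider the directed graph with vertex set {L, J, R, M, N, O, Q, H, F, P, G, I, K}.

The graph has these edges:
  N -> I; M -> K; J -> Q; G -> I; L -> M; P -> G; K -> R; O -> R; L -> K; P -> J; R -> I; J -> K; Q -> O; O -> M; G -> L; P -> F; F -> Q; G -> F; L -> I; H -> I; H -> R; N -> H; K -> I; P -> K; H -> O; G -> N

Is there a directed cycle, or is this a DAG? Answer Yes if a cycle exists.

DFS with white/gray/black marking, starting from I:
I gray
I black
L gray
  K gray
    R gray
      R→I: I black — skip
    R black
    K→I: I black — skip
  K black
  L→I: I black — skip
  M gray
    M→K: K black — skip
  M black
L black
J gray
  J→K: K black — skip
  Q gray
    O gray
      O→R: R black — skip
      O→M: M black — skip
    O black
  Q black
J black
N gray
  N→I: I black — skip
  H gray
    H→O: O black — skip
    H→I: I black — skip
    H→R: R black — skip
  H black
N black
F gray
  F→Q: Q black — skip
F black
P gray
  P→J: J black — skip
  G gray
    G→L: L black — skip
    G→F: F black — skip
    G→N: N black — skip
    G→I: I black — skip
  G black
  P→F: F black — skip
  P→K: K black — skip
P black
Every edge goes to a white or black vertex — no back edge, so the graph is acyclic.

No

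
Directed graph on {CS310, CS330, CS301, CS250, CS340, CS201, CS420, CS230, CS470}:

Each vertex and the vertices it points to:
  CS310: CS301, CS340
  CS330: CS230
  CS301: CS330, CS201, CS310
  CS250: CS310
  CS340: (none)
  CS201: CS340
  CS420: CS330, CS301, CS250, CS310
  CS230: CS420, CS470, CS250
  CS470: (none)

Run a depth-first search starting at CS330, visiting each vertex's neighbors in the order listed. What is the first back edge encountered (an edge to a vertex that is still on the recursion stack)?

CS420->CS330

DFS from CS330 (visiting each vertex's neighbors in the order listed); mark gray on enter, black on exit:
CS330 gray
  CS230 gray
    CS420 gray
      CS420→CS330: CS330 is gray → back edge
First back edge: CS420 → CS330.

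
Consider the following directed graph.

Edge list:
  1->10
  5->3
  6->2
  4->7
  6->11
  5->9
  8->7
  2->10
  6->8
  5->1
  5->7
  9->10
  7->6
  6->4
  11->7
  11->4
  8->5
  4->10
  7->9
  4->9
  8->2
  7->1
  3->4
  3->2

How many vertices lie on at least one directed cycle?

7

A vertex is on a directed cycle iff it belongs to a strongly connected component of size ≥ 2 (or has a self-loop).
The vertices on cycles are {3, 4, 5, 6, 7, 8, 11} — 7 in total.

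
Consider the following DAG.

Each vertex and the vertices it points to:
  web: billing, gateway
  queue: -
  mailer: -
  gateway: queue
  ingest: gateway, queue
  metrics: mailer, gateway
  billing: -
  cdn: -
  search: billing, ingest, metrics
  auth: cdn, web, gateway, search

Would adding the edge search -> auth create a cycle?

Yes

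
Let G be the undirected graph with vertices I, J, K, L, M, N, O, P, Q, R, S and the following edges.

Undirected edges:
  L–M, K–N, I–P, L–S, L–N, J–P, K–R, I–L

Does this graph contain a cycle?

No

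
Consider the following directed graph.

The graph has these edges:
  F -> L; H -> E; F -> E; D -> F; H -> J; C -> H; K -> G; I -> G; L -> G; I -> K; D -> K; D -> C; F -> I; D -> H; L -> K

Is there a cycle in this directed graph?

DFS with white/gray/black marking, starting from H:
H gray
  E gray
  E black
  J gray
  J black
H black
C gray
  C→H: H black — skip
C black
D gray
  D→H: H black — skip
  F gray
    I gray
      K gray
        G gray
        G black
      K black
      I→G: G black — skip
    I black
    F→E: E black — skip
    L gray
      L→G: G black — skip
      L→K: K black — skip
    L black
  F black
  D→C: C black — skip
  D→K: K black — skip
D black
Every edge goes to a white or black vertex — no back edge, so the graph is acyclic.

No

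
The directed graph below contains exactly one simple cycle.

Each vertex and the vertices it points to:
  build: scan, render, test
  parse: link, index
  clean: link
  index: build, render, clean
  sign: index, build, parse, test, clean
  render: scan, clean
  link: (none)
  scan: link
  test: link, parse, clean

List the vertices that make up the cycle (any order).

test, build, index, parse

DFS with gray/black marking from index:
index gray
  build gray
    scan gray
      link gray
      link black
    scan black
    render gray
      render→scan: scan black — skip
      clean gray
        clean→link: link black — skip
      clean black
    render black
    test gray
      test→link: link black — skip
      parse gray
        parse→link: link black — skip
        parse→index: index is gray → back edge
Back edge closes the cycle index → build → test → parse → index; its vertices are {test, build, index, parse}.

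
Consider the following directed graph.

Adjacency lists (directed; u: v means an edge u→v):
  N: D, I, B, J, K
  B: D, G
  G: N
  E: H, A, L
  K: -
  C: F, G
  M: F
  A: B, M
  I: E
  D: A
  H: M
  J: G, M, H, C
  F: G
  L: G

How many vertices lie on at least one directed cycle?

13

A vertex is on a directed cycle iff it belongs to a strongly connected component of size ≥ 2 (or has a self-loop).
The vertices on cycles are {A, B, C, D, E, F, G, H, I, J, L, M, N} — 13 in total.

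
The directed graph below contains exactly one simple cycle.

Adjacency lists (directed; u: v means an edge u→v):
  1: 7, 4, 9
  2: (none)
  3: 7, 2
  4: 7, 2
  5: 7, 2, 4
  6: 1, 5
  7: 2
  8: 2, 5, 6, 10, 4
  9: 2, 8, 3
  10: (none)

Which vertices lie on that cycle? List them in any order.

1, 6, 8, 9

DFS with gray/black marking from 9:
9 gray
  2 gray
  2 black
  8 gray
    8→2: 2 black — skip
    5 gray
      7 gray
        7→2: 2 black — skip
      7 black
      5→2: 2 black — skip
      4 gray
        4→7: 7 black — skip
        4→2: 2 black — skip
      4 black
    5 black
    6 gray
      1 gray
        1→7: 7 black — skip
        1→4: 4 black — skip
        1→9: 9 is gray → back edge
Back edge closes the cycle 9 → 8 → 6 → 1 → 9; its vertices are {1, 6, 8, 9}.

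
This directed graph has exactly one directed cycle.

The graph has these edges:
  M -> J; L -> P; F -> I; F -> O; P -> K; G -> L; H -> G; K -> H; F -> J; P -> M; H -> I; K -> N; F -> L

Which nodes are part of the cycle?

DFS with gray/black marking from L:
L gray
  P gray
    K gray
      N gray
      N black
      H gray
        G gray
          G→L: L is gray → back edge
Back edge closes the cycle L → P → K → H → G → L; its vertices are {G, H, K, L, P}.

G, H, K, L, P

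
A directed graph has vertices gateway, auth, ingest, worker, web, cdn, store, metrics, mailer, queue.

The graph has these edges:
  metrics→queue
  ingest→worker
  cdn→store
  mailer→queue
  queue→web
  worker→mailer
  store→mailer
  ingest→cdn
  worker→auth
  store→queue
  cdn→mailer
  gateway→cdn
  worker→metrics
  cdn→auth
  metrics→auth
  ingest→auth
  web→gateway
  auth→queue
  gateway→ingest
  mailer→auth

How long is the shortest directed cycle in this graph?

For each vertex v, BFS finds the shortest path from v back to v.
The shortest such closed walk is gateway → cdn → mailer → queue → web → gateway, length 5.

5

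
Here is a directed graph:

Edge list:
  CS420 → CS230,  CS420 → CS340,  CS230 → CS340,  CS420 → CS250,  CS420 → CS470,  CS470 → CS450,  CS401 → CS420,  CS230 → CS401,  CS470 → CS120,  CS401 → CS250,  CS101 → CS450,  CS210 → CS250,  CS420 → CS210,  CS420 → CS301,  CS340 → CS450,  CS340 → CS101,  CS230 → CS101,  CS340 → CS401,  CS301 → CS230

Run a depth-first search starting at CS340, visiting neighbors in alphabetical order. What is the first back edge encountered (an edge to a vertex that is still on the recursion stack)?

DFS from CS340 (visiting neighbors in alphabetical order); mark gray on enter, black on exit:
CS340 gray
  CS101 gray
    CS450 gray
    CS450 black
  CS101 black
  CS401 gray
    CS250 gray
    CS250 black
    CS420 gray
      CS210 gray
        CS210→CS250: CS250 black — skip
      CS210 black
      CS230 gray
        CS230→CS101: CS101 black — skip
        CS230→CS340: CS340 is gray → back edge
First back edge: CS230 → CS340.

CS230->CS340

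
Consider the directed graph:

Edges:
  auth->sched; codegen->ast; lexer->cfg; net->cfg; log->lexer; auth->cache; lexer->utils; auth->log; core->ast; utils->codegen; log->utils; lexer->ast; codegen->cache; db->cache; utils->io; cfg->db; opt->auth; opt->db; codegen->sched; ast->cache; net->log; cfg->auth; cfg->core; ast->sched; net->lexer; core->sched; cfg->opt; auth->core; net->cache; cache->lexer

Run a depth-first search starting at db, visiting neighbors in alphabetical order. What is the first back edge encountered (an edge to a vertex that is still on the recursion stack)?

ast->cache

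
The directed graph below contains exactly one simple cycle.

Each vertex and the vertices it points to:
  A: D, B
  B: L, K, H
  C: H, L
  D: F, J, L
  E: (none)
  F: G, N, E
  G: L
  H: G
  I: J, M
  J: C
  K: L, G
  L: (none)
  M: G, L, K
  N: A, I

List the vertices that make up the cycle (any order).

A, D, F, N

DFS with gray/black marking from F:
F gray
  G gray
    L gray
    L black
  G black
  N gray
    A gray
      D gray
        D→F: F is gray → back edge
Back edge closes the cycle F → N → A → D → F; its vertices are {A, D, F, N}.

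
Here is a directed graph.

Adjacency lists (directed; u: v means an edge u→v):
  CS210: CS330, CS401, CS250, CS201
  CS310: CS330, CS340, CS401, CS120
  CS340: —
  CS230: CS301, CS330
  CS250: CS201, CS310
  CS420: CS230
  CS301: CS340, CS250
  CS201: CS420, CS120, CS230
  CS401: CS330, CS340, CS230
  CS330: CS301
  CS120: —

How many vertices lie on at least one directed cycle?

A vertex is on a directed cycle iff it belongs to a strongly connected component of size ≥ 2 (or has a self-loop).
The vertices on cycles are {CS201, CS230, CS250, CS301, CS310, CS330, CS401, CS420} — 8 in total.

8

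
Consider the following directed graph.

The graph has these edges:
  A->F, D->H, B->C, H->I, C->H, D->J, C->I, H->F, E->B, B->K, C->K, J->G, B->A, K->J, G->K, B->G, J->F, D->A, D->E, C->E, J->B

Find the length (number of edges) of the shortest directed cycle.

For each vertex v, BFS finds the shortest path from v back to v.
The shortest such closed walk is E → B → C → E, length 3.

3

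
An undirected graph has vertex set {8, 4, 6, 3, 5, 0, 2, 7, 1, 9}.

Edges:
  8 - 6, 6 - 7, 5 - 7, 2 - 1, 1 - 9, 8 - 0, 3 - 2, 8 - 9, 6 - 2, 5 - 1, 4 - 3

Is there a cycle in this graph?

Yes

DFS, tracking each vertex's parent; an edge to a visited non-parent vertex closes a cycle.
Start from 4:
visit 4 (parent –)
  visit 3 (parent 4)
    visit 2 (parent 3)
      visit 1 (parent 2)
        visit 9 (parent 1)
          9–1: parent, skip
          visit 8 (parent 9)
            visit 0 (parent 8)
              0–8: parent, skip
            visit 6 (parent 8)
              6–8: parent, skip
              visit 7 (parent 6)
                7–6: parent, skip
                visit 5 (parent 7)
                  5–7: parent, skip
                  5–1: 1 visited and ≠ parent → cycle
Cycle: 1 – 9 – 8 – 6 – 7 – 5 – 1.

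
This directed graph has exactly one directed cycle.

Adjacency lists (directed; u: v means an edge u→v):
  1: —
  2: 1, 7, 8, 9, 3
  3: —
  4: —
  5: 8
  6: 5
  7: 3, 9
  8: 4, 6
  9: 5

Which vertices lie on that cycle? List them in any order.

5, 6, 8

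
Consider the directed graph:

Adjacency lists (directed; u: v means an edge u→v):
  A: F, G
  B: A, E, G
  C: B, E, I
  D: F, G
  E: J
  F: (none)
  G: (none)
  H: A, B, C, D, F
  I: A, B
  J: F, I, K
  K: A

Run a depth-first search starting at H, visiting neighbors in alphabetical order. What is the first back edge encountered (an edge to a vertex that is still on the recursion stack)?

I->B

DFS from H (visiting neighbors in alphabetical order); mark gray on enter, black on exit:
H gray
  A gray
    F gray
    F black
    G gray
    G black
  A black
  B gray
    B→A: A black — skip
    E gray
      J gray
        J→F: F black — skip
        I gray
          I→A: A black — skip
          I→B: B is gray → back edge
First back edge: I → B.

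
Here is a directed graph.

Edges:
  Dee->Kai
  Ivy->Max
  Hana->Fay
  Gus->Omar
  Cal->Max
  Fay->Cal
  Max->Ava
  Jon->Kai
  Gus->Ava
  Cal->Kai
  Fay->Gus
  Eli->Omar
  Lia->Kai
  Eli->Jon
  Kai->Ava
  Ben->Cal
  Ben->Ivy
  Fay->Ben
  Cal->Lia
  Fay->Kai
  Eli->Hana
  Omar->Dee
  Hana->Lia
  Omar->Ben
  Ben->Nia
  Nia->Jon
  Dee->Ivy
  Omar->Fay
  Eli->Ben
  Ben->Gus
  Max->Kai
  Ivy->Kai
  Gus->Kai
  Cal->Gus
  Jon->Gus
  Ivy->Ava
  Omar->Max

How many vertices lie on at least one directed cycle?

7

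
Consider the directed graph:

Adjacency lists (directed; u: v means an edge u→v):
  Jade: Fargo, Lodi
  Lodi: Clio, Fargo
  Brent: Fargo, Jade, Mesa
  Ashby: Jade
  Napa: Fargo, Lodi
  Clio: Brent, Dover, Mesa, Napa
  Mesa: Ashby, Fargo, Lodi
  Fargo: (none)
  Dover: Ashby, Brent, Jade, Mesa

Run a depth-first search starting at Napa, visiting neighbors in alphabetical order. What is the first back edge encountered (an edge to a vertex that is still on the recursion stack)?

DFS from Napa (visiting neighbors in alphabetical order); mark gray on enter, black on exit:
Napa gray
  Fargo gray
  Fargo black
  Lodi gray
    Clio gray
      Brent gray
        Brent→Fargo: Fargo black — skip
        Jade gray
          Jade→Fargo: Fargo black — skip
          Jade→Lodi: Lodi is gray → back edge
First back edge: Jade → Lodi.

Jade->Lodi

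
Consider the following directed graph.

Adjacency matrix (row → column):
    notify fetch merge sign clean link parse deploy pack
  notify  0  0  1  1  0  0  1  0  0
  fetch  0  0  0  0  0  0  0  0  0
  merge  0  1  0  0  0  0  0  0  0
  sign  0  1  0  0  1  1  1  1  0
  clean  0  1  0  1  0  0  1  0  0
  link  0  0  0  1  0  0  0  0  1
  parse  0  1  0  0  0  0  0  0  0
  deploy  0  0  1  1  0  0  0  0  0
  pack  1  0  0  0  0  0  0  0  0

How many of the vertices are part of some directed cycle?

6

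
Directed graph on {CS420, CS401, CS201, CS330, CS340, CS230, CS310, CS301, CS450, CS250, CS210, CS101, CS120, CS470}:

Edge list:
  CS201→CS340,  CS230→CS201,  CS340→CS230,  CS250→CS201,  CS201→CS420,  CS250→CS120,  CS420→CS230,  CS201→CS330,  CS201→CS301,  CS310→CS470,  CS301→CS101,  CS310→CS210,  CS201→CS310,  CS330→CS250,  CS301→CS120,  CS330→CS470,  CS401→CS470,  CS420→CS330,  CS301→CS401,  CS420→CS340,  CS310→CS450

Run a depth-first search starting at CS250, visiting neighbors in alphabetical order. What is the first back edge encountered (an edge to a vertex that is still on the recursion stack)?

DFS from CS250 (visiting neighbors in alphabetical order); mark gray on enter, black on exit:
CS250 gray
  CS120 gray
  CS120 black
  CS201 gray
    CS301 gray
      CS101 gray
      CS101 black
      CS301→CS120: CS120 black — skip
      CS401 gray
        CS470 gray
        CS470 black
      CS401 black
    CS301 black
    CS310 gray
      CS210 gray
      CS210 black
      CS450 gray
      CS450 black
      CS310→CS470: CS470 black — skip
    CS310 black
    CS330 gray
      CS330→CS250: CS250 is gray → back edge
First back edge: CS330 → CS250.

CS330->CS250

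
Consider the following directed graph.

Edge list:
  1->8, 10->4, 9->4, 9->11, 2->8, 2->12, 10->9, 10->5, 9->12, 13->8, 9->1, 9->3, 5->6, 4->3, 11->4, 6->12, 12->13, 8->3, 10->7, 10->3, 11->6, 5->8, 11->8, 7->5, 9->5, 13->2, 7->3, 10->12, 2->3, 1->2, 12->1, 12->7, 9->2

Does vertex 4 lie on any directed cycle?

No

4 lies on a cycle iff there is a path from 4 back to itself.
Exploring from 4, it never reaches itself; equivalently, its strongly connected component is a singleton.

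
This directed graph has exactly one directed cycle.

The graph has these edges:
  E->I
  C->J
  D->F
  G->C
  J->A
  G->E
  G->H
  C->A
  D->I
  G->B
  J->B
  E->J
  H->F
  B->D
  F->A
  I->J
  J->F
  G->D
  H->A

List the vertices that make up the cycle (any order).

B, D, I, J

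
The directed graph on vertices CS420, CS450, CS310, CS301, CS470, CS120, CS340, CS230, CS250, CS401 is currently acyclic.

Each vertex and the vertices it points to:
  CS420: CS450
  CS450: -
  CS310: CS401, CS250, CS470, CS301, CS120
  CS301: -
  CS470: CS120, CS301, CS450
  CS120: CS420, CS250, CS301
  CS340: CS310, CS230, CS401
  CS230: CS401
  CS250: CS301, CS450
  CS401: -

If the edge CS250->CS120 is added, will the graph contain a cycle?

Yes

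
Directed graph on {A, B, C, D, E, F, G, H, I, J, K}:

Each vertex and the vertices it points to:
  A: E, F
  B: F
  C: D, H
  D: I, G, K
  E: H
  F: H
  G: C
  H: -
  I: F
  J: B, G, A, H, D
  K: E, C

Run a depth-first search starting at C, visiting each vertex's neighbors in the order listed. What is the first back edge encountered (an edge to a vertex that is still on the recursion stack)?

G→C

DFS from C (visiting each vertex's neighbors in the order listed); mark gray on enter, black on exit:
C gray
  D gray
    I gray
      F gray
        H gray
        H black
      F black
    I black
    G gray
      G→C: C is gray → back edge
First back edge: G → C.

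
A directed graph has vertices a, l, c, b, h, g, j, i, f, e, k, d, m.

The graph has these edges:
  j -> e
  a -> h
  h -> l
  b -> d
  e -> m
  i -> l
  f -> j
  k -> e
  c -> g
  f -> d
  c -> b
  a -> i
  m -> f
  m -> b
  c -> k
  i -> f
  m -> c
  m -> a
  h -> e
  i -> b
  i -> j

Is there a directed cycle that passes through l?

No

l lies on a cycle iff there is a path from l back to itself.
Exploring from l, it never reaches itself; equivalently, its strongly connected component is a singleton.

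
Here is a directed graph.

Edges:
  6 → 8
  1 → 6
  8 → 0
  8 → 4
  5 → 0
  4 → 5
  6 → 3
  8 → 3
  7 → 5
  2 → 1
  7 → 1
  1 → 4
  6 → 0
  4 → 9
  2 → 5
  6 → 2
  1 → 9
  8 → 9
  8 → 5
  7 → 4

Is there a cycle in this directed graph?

Yes

DFS with white/gray/black marking, starting from 5:
5 gray
  0 gray
  0 black
5 black
1 gray
  9 gray
  9 black
  6 gray
    8 gray
      3 gray
      3 black
      4 gray
        4→5: 5 black — skip
        4→9: 9 black — skip
      4 black
      8→9: 9 black — skip
      8→0: 0 black — skip
      8→5: 5 black — skip
    8 black
    6→0: 0 black — skip
    6→3: 3 black — skip
    2 gray
      2→1: 1 is gray → back edge
Back edge found, so a cycle exists: 1 → 6 → 2 → 1.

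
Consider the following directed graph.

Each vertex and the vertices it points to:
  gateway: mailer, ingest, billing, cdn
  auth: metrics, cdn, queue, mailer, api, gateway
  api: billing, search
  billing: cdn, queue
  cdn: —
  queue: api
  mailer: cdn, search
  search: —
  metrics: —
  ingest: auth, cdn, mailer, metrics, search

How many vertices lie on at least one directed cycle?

6

A vertex is on a directed cycle iff it belongs to a strongly connected component of size ≥ 2 (or has a self-loop).
The vertices on cycles are {api, auth, queue, ingest, billing, gateway} — 6 in total.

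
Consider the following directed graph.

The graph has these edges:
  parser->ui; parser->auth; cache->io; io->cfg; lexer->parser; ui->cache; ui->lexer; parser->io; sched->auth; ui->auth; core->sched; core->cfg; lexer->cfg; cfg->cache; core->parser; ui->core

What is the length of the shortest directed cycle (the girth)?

For each vertex v, BFS finds the shortest path from v back to v.
The shortest such closed walk is parser → ui → core → parser, length 3.

3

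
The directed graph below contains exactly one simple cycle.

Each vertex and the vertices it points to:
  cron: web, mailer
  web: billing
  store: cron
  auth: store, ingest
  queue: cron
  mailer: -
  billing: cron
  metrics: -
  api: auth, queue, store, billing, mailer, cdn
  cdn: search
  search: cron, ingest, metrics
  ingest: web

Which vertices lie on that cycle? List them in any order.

web, cron, billing

DFS with gray/black marking from billing:
billing gray
  cron gray
    web gray
      web→billing: billing is gray → back edge
Back edge closes the cycle billing → cron → web → billing; its vertices are {web, cron, billing}.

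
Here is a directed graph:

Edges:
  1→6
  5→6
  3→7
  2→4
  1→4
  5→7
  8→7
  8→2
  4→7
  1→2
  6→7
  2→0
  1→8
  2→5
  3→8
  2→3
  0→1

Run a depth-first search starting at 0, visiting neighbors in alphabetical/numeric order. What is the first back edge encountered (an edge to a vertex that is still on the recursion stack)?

2->0

DFS from 0 (visiting neighbors in alphabetical/numeric order); mark gray on enter, black on exit:
0 gray
  1 gray
    2 gray
      2→0: 0 is gray → back edge
First back edge: 2 → 0.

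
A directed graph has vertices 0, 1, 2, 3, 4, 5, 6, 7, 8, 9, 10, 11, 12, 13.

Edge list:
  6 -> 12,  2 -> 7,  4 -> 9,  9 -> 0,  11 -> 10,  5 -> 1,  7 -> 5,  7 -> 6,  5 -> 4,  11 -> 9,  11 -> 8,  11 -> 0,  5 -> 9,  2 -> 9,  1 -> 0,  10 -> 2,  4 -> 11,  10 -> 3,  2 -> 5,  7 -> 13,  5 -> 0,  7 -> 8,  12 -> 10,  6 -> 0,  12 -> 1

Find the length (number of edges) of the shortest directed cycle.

5

For each vertex v, BFS finds the shortest path from v back to v.
The shortest such closed walk is 11 → 10 → 2 → 5 → 4 → 11, length 5.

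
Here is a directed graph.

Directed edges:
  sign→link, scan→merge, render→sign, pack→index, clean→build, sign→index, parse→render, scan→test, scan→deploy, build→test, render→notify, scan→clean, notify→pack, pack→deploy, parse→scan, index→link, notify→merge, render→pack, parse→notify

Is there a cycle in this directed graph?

DFS with white/gray/black marking, starting from sign:
sign gray
  link gray
  link black
  index gray
    index→link: link black — skip
  index black
sign black
pack gray
  deploy gray
  deploy black
  pack→index: index black — skip
pack black
parse gray
  notify gray
    notify→pack: pack black — skip
    merge gray
    merge black
  notify black
  render gray
    render→notify: notify black — skip
    render→sign: sign black — skip
    render→pack: pack black — skip
  render black
  scan gray
    clean gray
      build gray
        test gray
        test black
      build black
    clean black
    scan→merge: merge black — skip
    scan→deploy: deploy black — skip
    scan→test: test black — skip
  scan black
parse black
Every edge goes to a white or black vertex — no back edge, so the graph is acyclic.

No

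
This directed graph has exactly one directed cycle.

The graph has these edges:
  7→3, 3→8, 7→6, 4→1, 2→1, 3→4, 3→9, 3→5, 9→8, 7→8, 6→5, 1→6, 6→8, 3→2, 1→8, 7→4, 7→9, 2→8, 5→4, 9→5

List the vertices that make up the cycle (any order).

DFS with gray/black marking from 6:
6 gray
  5 gray
    4 gray
      1 gray
        8 gray
        8 black
        1→6: 6 is gray → back edge
Back edge closes the cycle 6 → 5 → 4 → 1 → 6; its vertices are {1, 4, 5, 6}.

1, 4, 5, 6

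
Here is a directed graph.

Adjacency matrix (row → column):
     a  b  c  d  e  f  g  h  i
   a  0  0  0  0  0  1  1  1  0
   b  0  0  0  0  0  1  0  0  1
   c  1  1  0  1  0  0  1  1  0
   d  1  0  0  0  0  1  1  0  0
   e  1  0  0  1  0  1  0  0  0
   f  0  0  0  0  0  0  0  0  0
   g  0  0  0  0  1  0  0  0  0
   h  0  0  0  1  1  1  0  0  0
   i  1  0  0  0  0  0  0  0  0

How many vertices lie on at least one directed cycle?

5

A vertex is on a directed cycle iff it belongs to a strongly connected component of size ≥ 2 (or has a self-loop).
The vertices on cycles are {a, d, e, g, h} — 5 in total.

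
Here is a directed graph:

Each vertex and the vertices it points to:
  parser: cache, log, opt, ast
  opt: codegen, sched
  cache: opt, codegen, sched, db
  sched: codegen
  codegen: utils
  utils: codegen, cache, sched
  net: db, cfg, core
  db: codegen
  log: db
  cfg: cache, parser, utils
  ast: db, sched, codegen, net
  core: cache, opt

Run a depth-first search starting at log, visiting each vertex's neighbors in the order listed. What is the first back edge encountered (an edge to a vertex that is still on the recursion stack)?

utils→codegen

DFS from log (visiting each vertex's neighbors in the order listed); mark gray on enter, black on exit:
log gray
  db gray
    codegen gray
      utils gray
        utils→codegen: codegen is gray → back edge
First back edge: utils → codegen.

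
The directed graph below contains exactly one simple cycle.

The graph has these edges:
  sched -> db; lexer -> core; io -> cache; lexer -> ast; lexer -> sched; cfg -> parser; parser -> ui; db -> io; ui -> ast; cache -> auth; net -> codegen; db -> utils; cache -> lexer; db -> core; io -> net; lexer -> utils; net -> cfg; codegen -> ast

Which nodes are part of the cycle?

db, io, cache, lexer, sched

DFS with gray/black marking from io:
io gray
  cache gray
    auth gray
    auth black
    lexer gray
      sched gray
        db gray
          db→io: io is gray → back edge
Back edge closes the cycle io → cache → lexer → sched → db → io; its vertices are {db, io, cache, lexer, sched}.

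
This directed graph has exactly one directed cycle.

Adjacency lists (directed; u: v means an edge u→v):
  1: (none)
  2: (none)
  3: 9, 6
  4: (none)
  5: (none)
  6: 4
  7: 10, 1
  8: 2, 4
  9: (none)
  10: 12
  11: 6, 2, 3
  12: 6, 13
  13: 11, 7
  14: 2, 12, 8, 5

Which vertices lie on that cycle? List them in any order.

DFS with gray/black marking from 12:
12 gray
  6 gray
    4 gray
    4 black
  6 black
  13 gray
    11 gray
      11→6: 6 black — skip
      2 gray
      2 black
      3 gray
        9 gray
        9 black
        3→6: 6 black — skip
      3 black
    11 black
    7 gray
      10 gray
        10→12: 12 is gray → back edge
Back edge closes the cycle 12 → 13 → 7 → 10 → 12; its vertices are {7, 10, 12, 13}.

7, 10, 12, 13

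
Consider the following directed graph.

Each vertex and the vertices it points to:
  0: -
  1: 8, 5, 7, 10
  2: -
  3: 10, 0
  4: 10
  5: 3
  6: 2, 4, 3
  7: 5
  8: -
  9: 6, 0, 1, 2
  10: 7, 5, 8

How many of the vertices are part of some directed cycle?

4

A vertex is on a directed cycle iff it belongs to a strongly connected component of size ≥ 2 (or has a self-loop).
The vertices on cycles are {3, 5, 7, 10} — 4 in total.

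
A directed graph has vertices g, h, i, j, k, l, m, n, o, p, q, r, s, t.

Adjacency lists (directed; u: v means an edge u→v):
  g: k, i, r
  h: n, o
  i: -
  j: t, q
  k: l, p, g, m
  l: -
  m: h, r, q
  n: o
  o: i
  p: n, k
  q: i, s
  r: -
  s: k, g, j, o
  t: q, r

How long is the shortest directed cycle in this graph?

For each vertex v, BFS finds the shortest path from v back to v.
The shortest such closed walk is k → g → k, length 2.

2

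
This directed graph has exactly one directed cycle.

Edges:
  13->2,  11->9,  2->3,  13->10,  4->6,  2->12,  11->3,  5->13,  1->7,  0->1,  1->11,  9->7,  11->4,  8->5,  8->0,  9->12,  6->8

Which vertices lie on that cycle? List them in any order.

DFS with gray/black marking from 8:
8 gray
  5 gray
    13 gray
      10 gray
      10 black
      2 gray
        12 gray
        12 black
        3 gray
        3 black
      2 black
    13 black
  5 black
  0 gray
    1 gray
      11 gray
        11→3: 3 black — skip
        9 gray
          9→12: 12 black — skip
          7 gray
          7 black
        9 black
        4 gray
          6 gray
            6→8: 8 is gray → back edge
Back edge closes the cycle 8 → 0 → 1 → 11 → 4 → 6 → 8; its vertices are {0, 1, 4, 6, 8, 11}.

0, 1, 4, 6, 8, 11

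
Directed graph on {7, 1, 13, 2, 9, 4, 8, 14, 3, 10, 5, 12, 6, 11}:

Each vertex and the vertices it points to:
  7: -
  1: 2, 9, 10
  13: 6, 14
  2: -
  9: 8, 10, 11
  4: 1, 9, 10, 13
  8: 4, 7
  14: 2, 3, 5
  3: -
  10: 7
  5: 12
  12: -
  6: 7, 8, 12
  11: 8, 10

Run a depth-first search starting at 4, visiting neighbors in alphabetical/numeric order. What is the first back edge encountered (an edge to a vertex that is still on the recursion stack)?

8->4

DFS from 4 (visiting neighbors in alphabetical/numeric order); mark gray on enter, black on exit:
4 gray
  1 gray
    2 gray
    2 black
    9 gray
      8 gray
        8→4: 4 is gray → back edge
First back edge: 8 → 4.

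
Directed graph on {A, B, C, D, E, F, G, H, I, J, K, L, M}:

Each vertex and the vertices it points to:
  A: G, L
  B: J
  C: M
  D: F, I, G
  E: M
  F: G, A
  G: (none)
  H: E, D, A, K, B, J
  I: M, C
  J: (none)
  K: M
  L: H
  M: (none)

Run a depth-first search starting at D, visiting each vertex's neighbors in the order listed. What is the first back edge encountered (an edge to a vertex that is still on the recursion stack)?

DFS from D (visiting each vertex's neighbors in the order listed); mark gray on enter, black on exit:
D gray
  F gray
    G gray
    G black
    A gray
      A→G: G black — skip
      L gray
        H gray
          E gray
            M gray
            M black
          E black
          H→D: D is gray → back edge
First back edge: H → D.

H->D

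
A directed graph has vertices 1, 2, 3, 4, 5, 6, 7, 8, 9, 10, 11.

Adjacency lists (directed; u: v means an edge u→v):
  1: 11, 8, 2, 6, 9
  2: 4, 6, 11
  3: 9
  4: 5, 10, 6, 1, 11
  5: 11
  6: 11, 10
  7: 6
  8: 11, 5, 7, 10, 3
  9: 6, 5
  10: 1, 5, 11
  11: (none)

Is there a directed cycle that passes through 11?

No

11 lies on a cycle iff there is a path from 11 back to itself.
Exploring from 11, it never reaches itself; equivalently, its strongly connected component is a singleton.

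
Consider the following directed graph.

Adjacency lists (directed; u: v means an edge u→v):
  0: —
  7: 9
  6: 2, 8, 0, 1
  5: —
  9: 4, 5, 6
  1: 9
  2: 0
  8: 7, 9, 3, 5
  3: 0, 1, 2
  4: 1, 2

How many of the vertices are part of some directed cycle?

7

A vertex is on a directed cycle iff it belongs to a strongly connected component of size ≥ 2 (or has a self-loop).
The vertices on cycles are {1, 3, 4, 6, 7, 8, 9} — 7 in total.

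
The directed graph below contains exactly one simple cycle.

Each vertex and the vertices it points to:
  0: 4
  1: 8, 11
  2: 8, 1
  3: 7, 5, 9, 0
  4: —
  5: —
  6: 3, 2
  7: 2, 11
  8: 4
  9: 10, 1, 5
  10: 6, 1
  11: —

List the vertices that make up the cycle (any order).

DFS with gray/black marking from 6:
6 gray
  3 gray
    7 gray
      2 gray
        8 gray
          4 gray
          4 black
        8 black
        1 gray
          1→8: 8 black — skip
          11 gray
          11 black
        1 black
      2 black
      7→11: 11 black — skip
    7 black
    5 gray
    5 black
    9 gray
      10 gray
        10→6: 6 is gray → back edge
Back edge closes the cycle 6 → 3 → 9 → 10 → 6; its vertices are {3, 6, 9, 10}.

3, 6, 9, 10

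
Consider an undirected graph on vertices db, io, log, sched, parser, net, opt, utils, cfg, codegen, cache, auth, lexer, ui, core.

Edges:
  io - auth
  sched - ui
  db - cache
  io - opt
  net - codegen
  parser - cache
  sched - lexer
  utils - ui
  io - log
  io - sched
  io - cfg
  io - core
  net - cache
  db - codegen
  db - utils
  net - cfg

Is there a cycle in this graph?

DFS, tracking each vertex's parent; an edge to a visited non-parent vertex closes a cycle.
Start from cfg:
visit cfg (parent –)
  visit io (parent cfg)
    visit auth (parent io)
      auth–io: parent, skip
    io–cfg: parent, skip
    visit log (parent io)
      log–io: parent, skip
    visit core (parent io)
      core–io: parent, skip
    visit sched (parent io)
      sched–io: parent, skip
      visit lexer (parent sched)
        lexer–sched: parent, skip
      visit ui (parent sched)
        visit utils (parent ui)
          visit db (parent utils)
            db–utils: parent, skip
            visit cache (parent db)
              visit parser (parent cache)
                parser–cache: parent, skip
              cache–db: parent, skip
              visit net (parent cache)
                net–cache: parent, skip
                visit codegen (parent net)
                  codegen–net: parent, skip
                  codegen–db: db visited and ≠ parent → cycle
Cycle: db – cache – net – codegen – db.

Yes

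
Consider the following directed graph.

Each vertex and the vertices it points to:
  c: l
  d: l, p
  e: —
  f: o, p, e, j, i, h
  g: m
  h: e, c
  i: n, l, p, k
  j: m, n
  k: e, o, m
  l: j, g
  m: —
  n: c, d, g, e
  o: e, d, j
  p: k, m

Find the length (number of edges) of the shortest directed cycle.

4

For each vertex v, BFS finds the shortest path from v back to v.
The shortest such closed walk is o → d → p → k → o, length 4.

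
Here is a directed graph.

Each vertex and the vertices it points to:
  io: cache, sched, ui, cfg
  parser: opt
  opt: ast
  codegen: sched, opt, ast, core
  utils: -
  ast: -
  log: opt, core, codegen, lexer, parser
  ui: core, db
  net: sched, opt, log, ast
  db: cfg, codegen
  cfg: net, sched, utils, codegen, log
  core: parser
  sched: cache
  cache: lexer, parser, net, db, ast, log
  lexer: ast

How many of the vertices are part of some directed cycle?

7

A vertex is on a directed cycle iff it belongs to a strongly connected component of size ≥ 2 (or has a self-loop).
The vertices on cycles are {db, cfg, log, net, cache, sched, codegen} — 7 in total.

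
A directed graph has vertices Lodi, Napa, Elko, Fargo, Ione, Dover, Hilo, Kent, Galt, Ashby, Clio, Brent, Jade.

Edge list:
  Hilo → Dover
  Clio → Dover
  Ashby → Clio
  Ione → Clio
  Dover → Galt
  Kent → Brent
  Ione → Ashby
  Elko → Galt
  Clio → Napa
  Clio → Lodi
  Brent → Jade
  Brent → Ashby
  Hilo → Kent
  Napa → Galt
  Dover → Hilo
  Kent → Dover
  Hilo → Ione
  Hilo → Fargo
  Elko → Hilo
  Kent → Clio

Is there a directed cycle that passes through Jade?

No

Jade lies on a cycle iff there is a path from Jade back to itself.
Exploring from Jade, it never reaches itself; equivalently, its strongly connected component is a singleton.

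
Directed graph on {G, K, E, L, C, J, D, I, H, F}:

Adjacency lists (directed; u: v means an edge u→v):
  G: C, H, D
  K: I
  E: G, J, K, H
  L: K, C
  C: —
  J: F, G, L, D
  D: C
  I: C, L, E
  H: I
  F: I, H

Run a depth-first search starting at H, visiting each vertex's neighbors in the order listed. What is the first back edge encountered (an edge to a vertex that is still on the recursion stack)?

DFS from H (visiting each vertex's neighbors in the order listed); mark gray on enter, black on exit:
H gray
  I gray
    C gray
    C black
    L gray
      K gray
        K→I: I is gray → back edge
First back edge: K → I.

K→I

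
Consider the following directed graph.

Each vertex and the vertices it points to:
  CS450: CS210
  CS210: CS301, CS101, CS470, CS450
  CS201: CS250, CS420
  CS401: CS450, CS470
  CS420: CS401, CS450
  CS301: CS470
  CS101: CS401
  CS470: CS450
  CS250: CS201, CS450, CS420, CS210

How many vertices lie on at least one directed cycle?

8

A vertex is on a directed cycle iff it belongs to a strongly connected component of size ≥ 2 (or has a self-loop).
The vertices on cycles are {CS101, CS201, CS210, CS250, CS301, CS401, CS450, CS470} — 8 in total.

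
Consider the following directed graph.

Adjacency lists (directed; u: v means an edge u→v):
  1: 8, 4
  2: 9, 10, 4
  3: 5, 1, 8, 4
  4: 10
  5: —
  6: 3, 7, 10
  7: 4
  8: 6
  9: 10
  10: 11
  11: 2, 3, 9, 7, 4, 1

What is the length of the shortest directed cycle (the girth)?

For each vertex v, BFS finds the shortest path from v back to v.
The shortest such closed walk is 11 → 4 → 10 → 11, length 3.

3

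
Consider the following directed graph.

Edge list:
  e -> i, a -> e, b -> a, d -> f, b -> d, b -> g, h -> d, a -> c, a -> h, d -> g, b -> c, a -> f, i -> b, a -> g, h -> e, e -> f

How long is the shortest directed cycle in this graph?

4

For each vertex v, BFS finds the shortest path from v back to v.
The shortest such closed walk is b → a → e → i → b, length 4.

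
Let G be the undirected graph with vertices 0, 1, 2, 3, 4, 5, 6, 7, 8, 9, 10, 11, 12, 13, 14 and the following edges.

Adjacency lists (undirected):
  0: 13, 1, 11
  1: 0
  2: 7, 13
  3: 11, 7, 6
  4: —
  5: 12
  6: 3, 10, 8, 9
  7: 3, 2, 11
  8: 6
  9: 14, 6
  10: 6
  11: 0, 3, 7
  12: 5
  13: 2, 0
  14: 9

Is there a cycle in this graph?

Yes

DFS, tracking each vertex's parent; an edge to a visited non-parent vertex closes a cycle.
Start from 1:
visit 1 (parent –)
  visit 0 (parent 1)
    visit 13 (parent 0)
      visit 2 (parent 13)
        visit 7 (parent 2)
          visit 3 (parent 7)
            visit 11 (parent 3)
              11–0: 0 visited and ≠ parent → cycle
Cycle: 0 – 13 – 2 – 7 – 3 – 11 – 0.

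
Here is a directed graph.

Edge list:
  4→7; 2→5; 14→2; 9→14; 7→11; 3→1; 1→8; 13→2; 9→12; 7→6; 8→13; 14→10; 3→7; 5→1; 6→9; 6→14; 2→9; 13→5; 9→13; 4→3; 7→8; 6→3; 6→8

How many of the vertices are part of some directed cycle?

10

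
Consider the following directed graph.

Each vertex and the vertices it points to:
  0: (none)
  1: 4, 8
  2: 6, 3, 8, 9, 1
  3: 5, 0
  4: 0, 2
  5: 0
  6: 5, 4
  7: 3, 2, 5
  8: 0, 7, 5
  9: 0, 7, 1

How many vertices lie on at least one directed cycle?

A vertex is on a directed cycle iff it belongs to a strongly connected component of size ≥ 2 (or has a self-loop).
The vertices on cycles are {1, 2, 4, 6, 7, 8, 9} — 7 in total.

7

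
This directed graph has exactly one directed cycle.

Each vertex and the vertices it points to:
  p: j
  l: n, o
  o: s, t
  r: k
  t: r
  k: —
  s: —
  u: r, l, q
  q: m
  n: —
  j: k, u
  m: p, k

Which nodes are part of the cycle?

DFS with gray/black marking from j:
j gray
  k gray
  k black
  u gray
    r gray
      r→k: k black — skip
    r black
    l gray
      n gray
      n black
      o gray
        s gray
        s black
        t gray
          t→r: r black — skip
        t black
      o black
    l black
    q gray
      m gray
        p gray
          p→j: j is gray → back edge
Back edge closes the cycle j → u → q → m → p → j; its vertices are {j, m, p, q, u}.

j, m, p, q, u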